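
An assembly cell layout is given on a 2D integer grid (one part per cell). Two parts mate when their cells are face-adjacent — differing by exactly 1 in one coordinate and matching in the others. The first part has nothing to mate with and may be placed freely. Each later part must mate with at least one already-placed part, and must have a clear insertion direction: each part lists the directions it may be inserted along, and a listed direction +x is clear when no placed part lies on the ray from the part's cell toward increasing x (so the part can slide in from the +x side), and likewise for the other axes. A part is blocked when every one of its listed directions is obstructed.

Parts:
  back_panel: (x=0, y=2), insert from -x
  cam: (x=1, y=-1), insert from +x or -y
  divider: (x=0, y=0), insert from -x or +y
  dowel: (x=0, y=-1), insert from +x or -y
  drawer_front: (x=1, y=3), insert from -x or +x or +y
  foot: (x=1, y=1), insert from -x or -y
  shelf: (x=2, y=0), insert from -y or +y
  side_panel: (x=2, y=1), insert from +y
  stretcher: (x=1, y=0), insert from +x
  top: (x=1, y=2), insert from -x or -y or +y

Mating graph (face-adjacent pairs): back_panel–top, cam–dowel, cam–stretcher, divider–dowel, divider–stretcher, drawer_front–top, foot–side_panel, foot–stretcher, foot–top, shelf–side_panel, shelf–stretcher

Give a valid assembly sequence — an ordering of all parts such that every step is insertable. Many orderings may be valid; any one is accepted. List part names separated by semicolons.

stretcher; cam; foot; side_panel; top; back_panel; drawer_front; shelf; divider; dowel

1. stretcher@(1, 0) [+x clear] — {stretcher}
2. cam@(1, -1) [+x clear] — {cam, stretcher}
3. foot@(1, 1) [-x clear] — {cam, foot, stretcher}
4. side_panel@(2, 1) [+y clear] — {cam, foot, side_panel, stretcher}
5. top@(1, 2) [-x clear] — {cam, foot, side_panel, stretcher, top}
6. back_panel@(0, 2) [-x clear] — {back_panel, cam, foot, side_panel, stretcher, top}
7. drawer_front@(1, 3) [-x clear] — {back_panel, cam, drawer_front, foot, side_panel, stretcher, top}
8. shelf@(2, 0) [-y clear] — {back_panel, cam, drawer_front, foot, shelf, side_panel, stretcher, top}
9. divider@(0, 0) [-x clear] — {back_panel, cam, divider, drawer_front, foot, shelf, side_panel, stretcher, top}
10. dowel@(0, -1) [-y clear] — {back_panel, cam, divider, dowel, drawer_front, foot, shelf, side_panel, stretcher, top}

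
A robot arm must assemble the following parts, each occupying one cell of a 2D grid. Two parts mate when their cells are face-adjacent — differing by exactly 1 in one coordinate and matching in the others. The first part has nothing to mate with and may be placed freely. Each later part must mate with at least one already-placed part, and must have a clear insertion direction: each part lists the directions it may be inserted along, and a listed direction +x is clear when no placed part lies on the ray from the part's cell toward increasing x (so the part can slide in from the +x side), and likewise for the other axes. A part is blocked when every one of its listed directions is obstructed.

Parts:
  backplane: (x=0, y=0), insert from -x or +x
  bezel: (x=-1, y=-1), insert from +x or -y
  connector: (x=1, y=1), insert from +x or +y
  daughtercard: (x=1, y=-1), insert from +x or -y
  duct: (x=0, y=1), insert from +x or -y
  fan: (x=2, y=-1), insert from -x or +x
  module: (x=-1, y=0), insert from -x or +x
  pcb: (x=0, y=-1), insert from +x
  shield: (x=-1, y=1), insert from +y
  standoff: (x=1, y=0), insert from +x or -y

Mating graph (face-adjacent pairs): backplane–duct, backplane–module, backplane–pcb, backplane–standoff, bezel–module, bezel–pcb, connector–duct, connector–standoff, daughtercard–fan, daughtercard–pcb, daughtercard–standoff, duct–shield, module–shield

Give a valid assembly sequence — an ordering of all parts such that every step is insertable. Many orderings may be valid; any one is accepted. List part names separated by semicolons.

1. standoff@(1, 0) [+x clear] — {standoff}
2. backplane@(0, 0) [-x clear] — {backplane, standoff}
3. module@(-1, 0) [-x clear] — {backplane, module, standoff}
4. duct@(0, 1) [+x clear] — {backplane, duct, module, standoff}
5. connector@(1, 1) [+x clear] — {backplane, connector, duct, module, standoff}
6. pcb@(0, -1) [+x clear] — {backplane, connector, duct, module, pcb, standoff}
7. daughtercard@(1, -1) [+x clear] — {backplane, connector, daughtercard, duct, module, pcb, standoff}
8. fan@(2, -1) [+x clear] — {backplane, connector, daughtercard, duct, fan, module, pcb, standoff}
9. shield@(-1, 1) [+y clear] — {backplane, connector, daughtercard, duct, fan, module, pcb, shield, standoff}
10. bezel@(-1, -1) [-y clear] — {backplane, bezel, connector, daughtercard, duct, fan, module, pcb, shield, standoff}

standoff; backplane; module; duct; connector; pcb; daughtercard; fan; shield; bezel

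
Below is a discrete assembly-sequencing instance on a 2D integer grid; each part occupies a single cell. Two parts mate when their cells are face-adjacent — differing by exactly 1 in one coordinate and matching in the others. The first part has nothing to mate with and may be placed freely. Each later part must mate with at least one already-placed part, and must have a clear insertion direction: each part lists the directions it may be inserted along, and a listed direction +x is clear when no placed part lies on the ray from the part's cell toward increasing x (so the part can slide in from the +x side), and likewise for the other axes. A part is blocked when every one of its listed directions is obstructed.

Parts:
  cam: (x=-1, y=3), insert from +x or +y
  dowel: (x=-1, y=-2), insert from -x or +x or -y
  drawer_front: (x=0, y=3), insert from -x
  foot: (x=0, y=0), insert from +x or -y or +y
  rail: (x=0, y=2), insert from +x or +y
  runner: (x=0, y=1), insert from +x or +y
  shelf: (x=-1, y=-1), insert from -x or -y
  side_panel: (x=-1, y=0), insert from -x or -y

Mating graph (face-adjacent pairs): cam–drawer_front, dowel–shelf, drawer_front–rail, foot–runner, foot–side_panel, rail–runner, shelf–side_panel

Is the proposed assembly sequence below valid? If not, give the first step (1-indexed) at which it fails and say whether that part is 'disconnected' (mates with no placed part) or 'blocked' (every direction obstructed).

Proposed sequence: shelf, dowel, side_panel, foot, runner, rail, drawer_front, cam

1. shelf@(-1, -1) [-x clear] — {shelf}
2. dowel@(-1, -2) [-x clear] — {dowel, shelf}
3. side_panel@(-1, 0) [-x clear] — {dowel, shelf, side_panel}
4. foot@(0, 0) [+x clear] — {dowel, foot, shelf, side_panel}
5. runner@(0, 1) [+x clear] — {dowel, foot, runner, shelf, side_panel}
6. rail@(0, 2) [+x clear] — {dowel, foot, rail, runner, shelf, side_panel}
7. drawer_front@(0, 3) [-x clear] — {dowel, drawer_front, foot, rail, runner, shelf, side_panel}
8. cam@(-1, 3) [+y clear] — {cam, dowel, drawer_front, foot, rail, runner, shelf, side_panel}

Valid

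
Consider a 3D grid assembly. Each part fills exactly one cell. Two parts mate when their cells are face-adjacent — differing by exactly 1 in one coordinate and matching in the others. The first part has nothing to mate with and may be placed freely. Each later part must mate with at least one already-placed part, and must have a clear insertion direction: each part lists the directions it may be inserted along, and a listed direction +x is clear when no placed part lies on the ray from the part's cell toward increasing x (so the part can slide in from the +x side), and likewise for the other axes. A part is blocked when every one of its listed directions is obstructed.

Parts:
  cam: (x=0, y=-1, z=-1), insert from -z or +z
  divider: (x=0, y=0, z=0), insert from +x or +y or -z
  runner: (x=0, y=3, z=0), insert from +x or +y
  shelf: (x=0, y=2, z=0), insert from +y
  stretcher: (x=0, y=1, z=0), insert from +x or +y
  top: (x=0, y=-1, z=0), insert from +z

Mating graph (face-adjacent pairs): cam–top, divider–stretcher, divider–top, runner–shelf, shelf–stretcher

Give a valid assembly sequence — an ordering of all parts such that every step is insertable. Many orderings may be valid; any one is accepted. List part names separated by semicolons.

cam; top; divider; stretcher; shelf; runner

1. cam@(0, -1, -1) [-z clear] — {cam}
2. top@(0, -1, 0) [+z clear] — {cam, top}
3. divider@(0, 0, 0) [+x clear] — {cam, divider, top}
4. stretcher@(0, 1, 0) [+x clear] — {cam, divider, stretcher, top}
5. shelf@(0, 2, 0) [+y clear] — {cam, divider, shelf, stretcher, top}
6. runner@(0, 3, 0) [+x clear] — {cam, divider, runner, shelf, stretcher, top}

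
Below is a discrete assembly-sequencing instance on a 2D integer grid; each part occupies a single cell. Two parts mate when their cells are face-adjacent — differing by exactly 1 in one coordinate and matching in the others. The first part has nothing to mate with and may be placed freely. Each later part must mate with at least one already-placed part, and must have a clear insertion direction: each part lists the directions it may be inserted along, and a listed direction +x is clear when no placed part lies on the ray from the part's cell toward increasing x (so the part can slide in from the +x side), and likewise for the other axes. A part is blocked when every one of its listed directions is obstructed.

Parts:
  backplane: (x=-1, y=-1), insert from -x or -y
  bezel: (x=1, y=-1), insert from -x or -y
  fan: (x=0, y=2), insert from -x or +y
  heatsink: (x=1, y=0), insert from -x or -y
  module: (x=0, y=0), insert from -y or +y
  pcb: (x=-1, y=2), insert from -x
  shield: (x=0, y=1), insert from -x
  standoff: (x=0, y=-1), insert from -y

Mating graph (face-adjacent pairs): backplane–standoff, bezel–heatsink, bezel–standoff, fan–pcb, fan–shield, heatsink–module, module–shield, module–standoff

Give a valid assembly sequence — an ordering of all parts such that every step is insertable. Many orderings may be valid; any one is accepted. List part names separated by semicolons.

pcb; fan; shield; module; standoff; heatsink; bezel; backplane

1. pcb@(-1, 2) [-x clear] — {pcb}
2. fan@(0, 2) [+y clear] — {fan, pcb}
3. shield@(0, 1) [-x clear] — {fan, pcb, shield}
4. module@(0, 0) [-y clear] — {fan, module, pcb, shield}
5. standoff@(0, -1) [-y clear] — {fan, module, pcb, shield, standoff}
6. heatsink@(1, 0) [-y clear] — {fan, heatsink, module, pcb, shield, standoff}
7. bezel@(1, -1) [-y clear] — {bezel, fan, heatsink, module, pcb, shield, standoff}
8. backplane@(-1, -1) [-x clear] — {backplane, bezel, fan, heatsink, module, pcb, shield, standoff}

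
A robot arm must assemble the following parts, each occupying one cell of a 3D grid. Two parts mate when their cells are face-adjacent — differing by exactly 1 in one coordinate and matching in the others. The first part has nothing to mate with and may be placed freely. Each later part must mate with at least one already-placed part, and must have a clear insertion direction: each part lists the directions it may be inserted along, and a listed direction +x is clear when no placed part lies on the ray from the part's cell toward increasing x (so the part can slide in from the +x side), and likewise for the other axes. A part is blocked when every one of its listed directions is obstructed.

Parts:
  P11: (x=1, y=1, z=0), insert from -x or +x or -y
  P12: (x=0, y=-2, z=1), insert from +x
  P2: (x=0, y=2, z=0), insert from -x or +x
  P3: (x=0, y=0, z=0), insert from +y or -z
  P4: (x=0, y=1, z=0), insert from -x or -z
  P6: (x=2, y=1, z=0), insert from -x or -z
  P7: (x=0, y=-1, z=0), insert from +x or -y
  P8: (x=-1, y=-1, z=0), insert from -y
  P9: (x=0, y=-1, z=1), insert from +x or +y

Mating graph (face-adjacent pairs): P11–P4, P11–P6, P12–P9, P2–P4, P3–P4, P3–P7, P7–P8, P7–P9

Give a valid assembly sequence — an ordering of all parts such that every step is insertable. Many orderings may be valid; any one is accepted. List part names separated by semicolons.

1. P6@(2, 1, 0) [-x clear] — {P6}
2. P11@(1, 1, 0) [-x clear] — {P11, P6}
3. P4@(0, 1, 0) [-x clear] — {P11, P4, P6}
4. P3@(0, 0, 0) [-z clear] — {P11, P3, P4, P6}
5. P2@(0, 2, 0) [-x clear] — {P11, P2, P3, P4, P6}
6. P7@(0, -1, 0) [+x clear] — {P11, P2, P3, P4, P6, P7}
7. P8@(-1, -1, 0) [-y clear] — {P11, P2, P3, P4, P6, P7, P8}
8. P9@(0, -1, 1) [+x clear] — {P11, P2, P3, P4, P6, P7, P8, P9}
9. P12@(0, -2, 1) [+x clear] — {P11, P12, P2, P3, P4, P6, P7, P8, P9}

P6; P11; P4; P3; P2; P7; P8; P9; P12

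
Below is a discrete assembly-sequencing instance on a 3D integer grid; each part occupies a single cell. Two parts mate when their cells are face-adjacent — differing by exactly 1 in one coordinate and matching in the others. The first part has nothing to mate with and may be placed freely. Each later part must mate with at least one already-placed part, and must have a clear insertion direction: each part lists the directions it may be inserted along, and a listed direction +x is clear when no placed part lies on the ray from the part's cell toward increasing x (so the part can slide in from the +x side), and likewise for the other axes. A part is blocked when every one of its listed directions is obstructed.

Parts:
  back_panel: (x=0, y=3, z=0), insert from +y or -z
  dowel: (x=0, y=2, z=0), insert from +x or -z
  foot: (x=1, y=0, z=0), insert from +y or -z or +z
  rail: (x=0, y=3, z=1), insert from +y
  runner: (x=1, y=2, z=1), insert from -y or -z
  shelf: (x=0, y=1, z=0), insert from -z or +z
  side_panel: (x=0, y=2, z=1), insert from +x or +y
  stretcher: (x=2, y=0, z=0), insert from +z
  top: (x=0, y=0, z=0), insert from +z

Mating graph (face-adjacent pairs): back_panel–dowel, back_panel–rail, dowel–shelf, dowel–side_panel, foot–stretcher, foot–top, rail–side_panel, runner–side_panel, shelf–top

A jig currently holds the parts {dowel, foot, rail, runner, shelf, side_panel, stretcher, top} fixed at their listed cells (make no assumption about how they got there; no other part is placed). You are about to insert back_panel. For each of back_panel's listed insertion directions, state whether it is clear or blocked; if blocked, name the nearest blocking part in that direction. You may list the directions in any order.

+y: clear; -z: clear

+y: ray from back_panel(0, 3, 0) has no placed part ⇒ clear
-z: ray from back_panel(0, 3, 0) has no placed part ⇒ clear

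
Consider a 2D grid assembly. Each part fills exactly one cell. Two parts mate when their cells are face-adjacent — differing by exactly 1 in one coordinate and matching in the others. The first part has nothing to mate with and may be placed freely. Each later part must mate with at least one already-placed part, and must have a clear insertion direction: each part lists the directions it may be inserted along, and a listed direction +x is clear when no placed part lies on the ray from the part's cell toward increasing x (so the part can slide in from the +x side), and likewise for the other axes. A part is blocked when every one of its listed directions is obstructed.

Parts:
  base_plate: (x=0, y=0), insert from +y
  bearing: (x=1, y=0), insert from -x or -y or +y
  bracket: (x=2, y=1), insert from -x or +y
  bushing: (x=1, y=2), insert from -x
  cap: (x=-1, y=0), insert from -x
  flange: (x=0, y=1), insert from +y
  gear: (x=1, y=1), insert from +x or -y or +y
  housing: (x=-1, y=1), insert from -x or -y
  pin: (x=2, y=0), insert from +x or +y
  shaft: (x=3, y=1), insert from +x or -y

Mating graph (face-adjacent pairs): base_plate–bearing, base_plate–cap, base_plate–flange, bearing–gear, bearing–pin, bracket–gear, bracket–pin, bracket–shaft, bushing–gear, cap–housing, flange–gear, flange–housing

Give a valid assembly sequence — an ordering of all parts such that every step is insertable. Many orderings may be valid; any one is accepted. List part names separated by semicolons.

housing; cap; base_plate; flange; bearing; pin; bracket; gear; shaft; bushing

1. housing@(-1, 1) [-x clear] — {housing}
2. cap@(-1, 0) [-x clear] — {cap, housing}
3. base_plate@(0, 0) [+y clear] — {base_plate, cap, housing}
4. flange@(0, 1) [+y clear] — {base_plate, cap, flange, housing}
5. bearing@(1, 0) [-y clear] — {base_plate, bearing, cap, flange, housing}
6. pin@(2, 0) [+x clear] — {base_plate, bearing, cap, flange, housing, pin}
7. bracket@(2, 1) [+y clear] — {base_plate, bearing, bracket, cap, flange, housing, pin}
8. gear@(1, 1) [+y clear] — {base_plate, bearing, bracket, cap, flange, gear, housing, pin}
9. shaft@(3, 1) [+x clear] — {base_plate, bearing, bracket, cap, flange, gear, housing, pin, shaft}
10. bushing@(1, 2) [-x clear] — {base_plate, bearing, bracket, bushing, cap, flange, gear, housing, pin, shaft}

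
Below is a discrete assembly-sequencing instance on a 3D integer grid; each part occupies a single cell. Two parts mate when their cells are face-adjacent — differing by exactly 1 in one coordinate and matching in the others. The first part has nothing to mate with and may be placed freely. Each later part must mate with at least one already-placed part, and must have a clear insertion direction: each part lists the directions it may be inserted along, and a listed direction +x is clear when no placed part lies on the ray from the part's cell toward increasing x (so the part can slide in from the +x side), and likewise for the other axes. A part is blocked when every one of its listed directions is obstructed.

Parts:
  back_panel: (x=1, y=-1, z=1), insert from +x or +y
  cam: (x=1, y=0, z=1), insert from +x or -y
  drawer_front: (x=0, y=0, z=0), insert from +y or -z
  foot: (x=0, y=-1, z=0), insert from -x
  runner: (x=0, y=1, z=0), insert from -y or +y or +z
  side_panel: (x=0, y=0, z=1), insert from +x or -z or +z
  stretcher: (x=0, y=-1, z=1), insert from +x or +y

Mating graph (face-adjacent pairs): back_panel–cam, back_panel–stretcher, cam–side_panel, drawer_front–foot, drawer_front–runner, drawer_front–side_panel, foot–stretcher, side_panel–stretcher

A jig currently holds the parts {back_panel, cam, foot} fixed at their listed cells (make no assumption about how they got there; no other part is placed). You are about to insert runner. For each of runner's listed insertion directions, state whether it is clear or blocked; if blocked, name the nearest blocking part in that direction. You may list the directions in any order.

+y: clear; +z: clear; -y: blocked by foot

-y: nearest on ray is foot@(0, -1, 0) ⇒ blocked
+y: ray from runner(0, 1, 0) has no placed part ⇒ clear
+z: ray from runner(0, 1, 0) has no placed part ⇒ clear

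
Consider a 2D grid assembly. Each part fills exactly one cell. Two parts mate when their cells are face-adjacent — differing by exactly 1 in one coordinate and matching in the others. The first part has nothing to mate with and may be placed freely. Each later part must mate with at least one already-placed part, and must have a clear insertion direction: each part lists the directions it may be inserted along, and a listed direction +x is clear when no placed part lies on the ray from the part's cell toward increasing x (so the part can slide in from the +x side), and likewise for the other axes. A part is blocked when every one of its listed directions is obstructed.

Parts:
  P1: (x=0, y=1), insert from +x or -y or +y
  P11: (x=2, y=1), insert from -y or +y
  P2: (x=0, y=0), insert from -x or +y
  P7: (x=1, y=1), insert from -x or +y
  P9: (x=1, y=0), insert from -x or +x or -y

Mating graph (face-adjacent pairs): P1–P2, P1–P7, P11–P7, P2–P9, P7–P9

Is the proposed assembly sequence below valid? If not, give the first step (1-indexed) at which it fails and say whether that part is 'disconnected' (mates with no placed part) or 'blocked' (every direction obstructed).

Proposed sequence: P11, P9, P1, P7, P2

1. P11@(2, 1) [-y clear] — {P11}
2. P9@(1, 0) — no placed neighbour ⇒ disconnected

Invalid at step 2 (disconnected)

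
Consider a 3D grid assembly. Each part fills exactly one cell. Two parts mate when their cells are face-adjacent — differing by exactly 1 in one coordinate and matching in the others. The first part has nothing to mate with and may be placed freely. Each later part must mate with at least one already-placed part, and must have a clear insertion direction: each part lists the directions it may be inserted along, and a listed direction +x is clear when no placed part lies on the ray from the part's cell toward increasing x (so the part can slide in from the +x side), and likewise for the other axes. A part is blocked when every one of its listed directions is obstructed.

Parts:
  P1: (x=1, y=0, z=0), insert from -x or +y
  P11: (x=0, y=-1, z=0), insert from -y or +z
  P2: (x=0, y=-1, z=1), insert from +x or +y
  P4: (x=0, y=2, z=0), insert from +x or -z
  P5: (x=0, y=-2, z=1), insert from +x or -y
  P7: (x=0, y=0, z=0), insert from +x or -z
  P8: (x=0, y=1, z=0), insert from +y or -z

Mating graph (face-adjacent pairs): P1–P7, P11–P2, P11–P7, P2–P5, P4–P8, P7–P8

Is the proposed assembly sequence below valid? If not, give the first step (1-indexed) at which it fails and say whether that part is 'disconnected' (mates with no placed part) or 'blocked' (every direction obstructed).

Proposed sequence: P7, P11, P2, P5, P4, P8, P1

Invalid at step 5 (disconnected)

1. P7@(0, 0, 0) [+x clear] — {P7}
2. P11@(0, -1, 0) [-y clear] — {P11, P7}
3. P2@(0, -1, 1) [+x clear] — {P11, P2, P7}
4. P5@(0, -2, 1) [+x clear] — {P11, P2, P5, P7}
5. P4@(0, 2, 0) — no placed neighbour ⇒ disconnected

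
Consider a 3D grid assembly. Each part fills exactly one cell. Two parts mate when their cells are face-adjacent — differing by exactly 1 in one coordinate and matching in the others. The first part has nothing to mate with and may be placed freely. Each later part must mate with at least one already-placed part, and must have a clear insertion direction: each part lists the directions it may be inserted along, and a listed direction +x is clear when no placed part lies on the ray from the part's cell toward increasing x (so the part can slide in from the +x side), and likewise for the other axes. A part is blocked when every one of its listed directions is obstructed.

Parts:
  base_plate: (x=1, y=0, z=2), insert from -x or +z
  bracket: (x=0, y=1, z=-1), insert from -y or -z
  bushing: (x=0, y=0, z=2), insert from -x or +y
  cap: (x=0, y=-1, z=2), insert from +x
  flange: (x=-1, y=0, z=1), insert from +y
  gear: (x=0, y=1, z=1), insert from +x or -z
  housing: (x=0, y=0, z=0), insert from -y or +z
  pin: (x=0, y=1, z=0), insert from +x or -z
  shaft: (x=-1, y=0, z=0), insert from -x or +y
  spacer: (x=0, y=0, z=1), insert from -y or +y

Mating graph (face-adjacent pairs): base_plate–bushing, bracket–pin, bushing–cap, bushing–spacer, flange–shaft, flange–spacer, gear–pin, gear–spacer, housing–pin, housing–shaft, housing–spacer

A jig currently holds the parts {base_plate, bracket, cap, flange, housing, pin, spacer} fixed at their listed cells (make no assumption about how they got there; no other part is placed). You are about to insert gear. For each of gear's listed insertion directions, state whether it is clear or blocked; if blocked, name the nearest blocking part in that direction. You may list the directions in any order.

+x: clear; -z: blocked by pin

+x: ray from gear(0, 1, 1) has no placed part ⇒ clear
-z: nearest on ray is pin@(0, 1, 0) ⇒ blocked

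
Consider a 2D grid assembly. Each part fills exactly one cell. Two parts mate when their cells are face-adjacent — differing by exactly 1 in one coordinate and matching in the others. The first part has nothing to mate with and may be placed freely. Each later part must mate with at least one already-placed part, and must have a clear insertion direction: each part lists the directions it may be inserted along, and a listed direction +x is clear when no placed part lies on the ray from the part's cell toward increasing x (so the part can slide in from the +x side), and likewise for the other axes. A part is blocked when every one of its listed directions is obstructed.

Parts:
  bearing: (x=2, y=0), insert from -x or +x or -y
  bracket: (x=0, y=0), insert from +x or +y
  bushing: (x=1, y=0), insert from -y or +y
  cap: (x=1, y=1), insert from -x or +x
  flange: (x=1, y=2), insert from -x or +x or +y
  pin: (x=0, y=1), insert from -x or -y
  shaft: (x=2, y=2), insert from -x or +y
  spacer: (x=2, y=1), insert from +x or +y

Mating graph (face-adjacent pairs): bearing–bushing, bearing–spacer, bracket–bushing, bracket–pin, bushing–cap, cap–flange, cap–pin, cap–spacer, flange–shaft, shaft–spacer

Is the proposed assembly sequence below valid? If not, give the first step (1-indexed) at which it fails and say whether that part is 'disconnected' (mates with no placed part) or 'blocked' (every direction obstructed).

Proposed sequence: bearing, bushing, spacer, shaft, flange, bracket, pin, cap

1. bearing@(2, 0) [-x clear] — {bearing}
2. bushing@(1, 0) [-y clear] — {bearing, bushing}
3. spacer@(2, 1) [+x clear] — {bearing, bushing, spacer}
4. shaft@(2, 2) [-x clear] — {bearing, bushing, shaft, spacer}
5. flange@(1, 2) [-x clear] — {bearing, bushing, flange, shaft, spacer}
6. bracket@(0, 0) [+y clear] — {bearing, bracket, bushing, flange, shaft, spacer}
7. pin@(0, 1) [-x clear] — {bearing, bracket, bushing, flange, pin, shaft, spacer}
8. cap@(1, 1) — -x/+x all obstructed ⇒ blocked

Invalid at step 8 (blocked)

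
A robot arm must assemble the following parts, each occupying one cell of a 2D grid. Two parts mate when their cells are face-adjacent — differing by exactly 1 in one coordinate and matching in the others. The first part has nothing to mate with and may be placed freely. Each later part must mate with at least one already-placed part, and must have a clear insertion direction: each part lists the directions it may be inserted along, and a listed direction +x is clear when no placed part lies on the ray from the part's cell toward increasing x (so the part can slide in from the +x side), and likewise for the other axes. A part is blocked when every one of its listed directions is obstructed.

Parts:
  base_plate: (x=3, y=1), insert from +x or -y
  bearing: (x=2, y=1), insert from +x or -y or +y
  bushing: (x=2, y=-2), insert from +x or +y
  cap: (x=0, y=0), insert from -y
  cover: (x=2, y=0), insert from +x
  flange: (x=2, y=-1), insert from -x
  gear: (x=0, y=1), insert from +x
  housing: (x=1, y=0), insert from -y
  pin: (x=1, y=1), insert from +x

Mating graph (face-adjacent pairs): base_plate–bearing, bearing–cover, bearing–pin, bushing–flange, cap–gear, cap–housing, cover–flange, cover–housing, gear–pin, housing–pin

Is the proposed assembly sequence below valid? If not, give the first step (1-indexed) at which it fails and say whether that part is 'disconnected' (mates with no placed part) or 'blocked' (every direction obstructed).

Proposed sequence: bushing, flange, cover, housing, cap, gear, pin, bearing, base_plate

Valid

1. bushing@(2, -2) [+x clear] — {bushing}
2. flange@(2, -1) [-x clear] — {bushing, flange}
3. cover@(2, 0) [+x clear] — {bushing, cover, flange}
4. housing@(1, 0) [-y clear] — {bushing, cover, flange, housing}
5. cap@(0, 0) [-y clear] — {bushing, cap, cover, flange, housing}
6. gear@(0, 1) [+x clear] — {bushing, cap, cover, flange, gear, housing}
7. pin@(1, 1) [+x clear] — {bushing, cap, cover, flange, gear, housing, pin}
8. bearing@(2, 1) [+x clear] — {bearing, bushing, cap, cover, flange, gear, housing, pin}
9. base_plate@(3, 1) [+x clear] — {base_plate, bearing, bushing, cap, cover, flange, gear, housing, pin}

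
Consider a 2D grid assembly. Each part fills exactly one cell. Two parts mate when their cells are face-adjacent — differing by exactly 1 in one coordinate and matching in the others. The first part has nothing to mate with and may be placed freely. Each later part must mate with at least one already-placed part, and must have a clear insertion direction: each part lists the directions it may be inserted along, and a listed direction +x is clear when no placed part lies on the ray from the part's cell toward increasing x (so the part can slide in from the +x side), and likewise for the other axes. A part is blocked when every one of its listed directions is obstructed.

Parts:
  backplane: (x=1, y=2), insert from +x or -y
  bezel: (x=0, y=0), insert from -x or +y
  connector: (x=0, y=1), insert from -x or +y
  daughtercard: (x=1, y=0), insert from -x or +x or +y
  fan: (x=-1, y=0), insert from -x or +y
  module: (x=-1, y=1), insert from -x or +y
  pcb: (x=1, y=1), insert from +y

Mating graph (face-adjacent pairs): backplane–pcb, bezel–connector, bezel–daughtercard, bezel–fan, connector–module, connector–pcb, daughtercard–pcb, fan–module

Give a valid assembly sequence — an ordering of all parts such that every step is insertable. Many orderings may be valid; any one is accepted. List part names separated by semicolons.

1. module@(-1, 1) [-x clear] — {module}
2. fan@(-1, 0) [-x clear] — {fan, module}
3. bezel@(0, 0) [+y clear] — {bezel, fan, module}
4. daughtercard@(1, 0) [+x clear] — {bezel, daughtercard, fan, module}
5. pcb@(1, 1) [+y clear] — {bezel, daughtercard, fan, module, pcb}
6. connector@(0, 1) [+y clear] — {bezel, connector, daughtercard, fan, module, pcb}
7. backplane@(1, 2) [+x clear] — {backplane, bezel, connector, daughtercard, fan, module, pcb}

module; fan; bezel; daughtercard; pcb; connector; backplane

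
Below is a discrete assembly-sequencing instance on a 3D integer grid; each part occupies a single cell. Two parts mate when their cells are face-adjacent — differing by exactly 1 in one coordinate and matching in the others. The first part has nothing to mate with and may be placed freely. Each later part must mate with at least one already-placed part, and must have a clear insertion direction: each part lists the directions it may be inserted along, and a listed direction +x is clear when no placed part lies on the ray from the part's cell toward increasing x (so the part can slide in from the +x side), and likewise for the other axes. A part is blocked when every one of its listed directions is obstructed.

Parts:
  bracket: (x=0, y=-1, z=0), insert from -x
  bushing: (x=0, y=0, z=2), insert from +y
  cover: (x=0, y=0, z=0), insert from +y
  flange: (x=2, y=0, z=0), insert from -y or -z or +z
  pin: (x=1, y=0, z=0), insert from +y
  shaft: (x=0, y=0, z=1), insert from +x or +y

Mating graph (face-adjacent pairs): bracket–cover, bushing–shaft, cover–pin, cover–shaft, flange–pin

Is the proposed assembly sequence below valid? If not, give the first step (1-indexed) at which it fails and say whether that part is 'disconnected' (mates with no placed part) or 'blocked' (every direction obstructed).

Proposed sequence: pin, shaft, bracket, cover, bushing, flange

Invalid at step 2 (disconnected)

1. pin@(1, 0, 0) [+y clear] — {pin}
2. shaft@(0, 0, 1) — no placed neighbour ⇒ disconnected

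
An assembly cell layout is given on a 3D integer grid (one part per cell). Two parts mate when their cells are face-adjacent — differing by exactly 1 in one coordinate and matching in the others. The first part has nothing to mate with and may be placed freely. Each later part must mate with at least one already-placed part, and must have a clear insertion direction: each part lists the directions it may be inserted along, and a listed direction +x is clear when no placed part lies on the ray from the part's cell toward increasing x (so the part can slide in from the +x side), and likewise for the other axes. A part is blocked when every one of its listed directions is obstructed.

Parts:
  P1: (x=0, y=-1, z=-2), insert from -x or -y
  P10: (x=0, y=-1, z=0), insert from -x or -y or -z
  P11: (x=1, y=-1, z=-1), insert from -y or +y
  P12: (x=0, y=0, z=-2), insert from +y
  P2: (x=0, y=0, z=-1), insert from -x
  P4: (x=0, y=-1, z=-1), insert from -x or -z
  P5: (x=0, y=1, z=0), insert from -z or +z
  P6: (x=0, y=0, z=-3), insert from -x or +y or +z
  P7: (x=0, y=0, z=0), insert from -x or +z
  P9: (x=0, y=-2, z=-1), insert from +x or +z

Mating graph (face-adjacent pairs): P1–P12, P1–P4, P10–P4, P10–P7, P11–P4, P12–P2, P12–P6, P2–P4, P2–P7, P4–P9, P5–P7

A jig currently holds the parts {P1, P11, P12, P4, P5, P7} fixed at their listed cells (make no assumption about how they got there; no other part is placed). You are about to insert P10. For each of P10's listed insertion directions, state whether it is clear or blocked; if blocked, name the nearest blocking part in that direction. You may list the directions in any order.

-x: ray from P10(0, -1, 0) has no placed part ⇒ clear
-y: ray from P10(0, -1, 0) has no placed part ⇒ clear
-z: nearest on ray is P4@(0, -1, -1) ⇒ blocked

-x: clear; -y: clear; -z: blocked by P4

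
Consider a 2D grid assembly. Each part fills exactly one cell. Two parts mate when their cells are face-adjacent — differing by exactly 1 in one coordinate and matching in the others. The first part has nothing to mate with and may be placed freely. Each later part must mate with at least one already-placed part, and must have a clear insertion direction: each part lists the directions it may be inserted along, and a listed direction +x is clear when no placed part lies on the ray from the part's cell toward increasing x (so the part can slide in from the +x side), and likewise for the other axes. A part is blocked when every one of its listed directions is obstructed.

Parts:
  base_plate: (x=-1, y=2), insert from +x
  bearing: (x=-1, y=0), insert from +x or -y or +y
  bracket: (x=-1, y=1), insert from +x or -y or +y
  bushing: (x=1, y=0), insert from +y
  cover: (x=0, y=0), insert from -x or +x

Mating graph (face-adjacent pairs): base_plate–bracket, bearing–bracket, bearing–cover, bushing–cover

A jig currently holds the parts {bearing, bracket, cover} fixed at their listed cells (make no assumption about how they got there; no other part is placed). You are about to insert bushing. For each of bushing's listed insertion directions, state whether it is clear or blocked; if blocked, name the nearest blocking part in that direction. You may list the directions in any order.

+y: ray from bushing(1, 0) has no placed part ⇒ clear

+y: clear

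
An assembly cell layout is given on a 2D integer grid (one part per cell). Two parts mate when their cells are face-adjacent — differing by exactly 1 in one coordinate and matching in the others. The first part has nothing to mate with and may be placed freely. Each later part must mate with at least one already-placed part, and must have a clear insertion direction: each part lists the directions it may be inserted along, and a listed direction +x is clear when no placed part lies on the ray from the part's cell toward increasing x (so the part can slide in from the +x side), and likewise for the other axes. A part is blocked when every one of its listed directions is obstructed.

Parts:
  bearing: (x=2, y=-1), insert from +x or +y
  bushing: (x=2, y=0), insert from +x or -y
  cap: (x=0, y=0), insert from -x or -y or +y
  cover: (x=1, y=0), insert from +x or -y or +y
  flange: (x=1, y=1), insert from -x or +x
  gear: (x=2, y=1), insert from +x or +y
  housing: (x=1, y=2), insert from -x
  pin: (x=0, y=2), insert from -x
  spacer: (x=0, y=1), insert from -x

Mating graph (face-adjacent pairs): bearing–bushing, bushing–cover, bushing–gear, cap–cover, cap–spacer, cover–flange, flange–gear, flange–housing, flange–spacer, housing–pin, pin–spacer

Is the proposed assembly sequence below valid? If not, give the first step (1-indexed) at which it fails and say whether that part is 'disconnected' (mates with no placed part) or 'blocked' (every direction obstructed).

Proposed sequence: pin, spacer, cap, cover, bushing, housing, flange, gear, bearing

Invalid at step 6 (blocked)

1. pin@(0, 2) [-x clear] — {pin}
2. spacer@(0, 1) [-x clear] — {pin, spacer}
3. cap@(0, 0) [-x clear] — {cap, pin, spacer}
4. cover@(1, 0) [+x clear] — {cap, cover, pin, spacer}
5. bushing@(2, 0) [+x clear] — {bushing, cap, cover, pin, spacer}
6. housing@(1, 2) — -x all obstructed ⇒ blocked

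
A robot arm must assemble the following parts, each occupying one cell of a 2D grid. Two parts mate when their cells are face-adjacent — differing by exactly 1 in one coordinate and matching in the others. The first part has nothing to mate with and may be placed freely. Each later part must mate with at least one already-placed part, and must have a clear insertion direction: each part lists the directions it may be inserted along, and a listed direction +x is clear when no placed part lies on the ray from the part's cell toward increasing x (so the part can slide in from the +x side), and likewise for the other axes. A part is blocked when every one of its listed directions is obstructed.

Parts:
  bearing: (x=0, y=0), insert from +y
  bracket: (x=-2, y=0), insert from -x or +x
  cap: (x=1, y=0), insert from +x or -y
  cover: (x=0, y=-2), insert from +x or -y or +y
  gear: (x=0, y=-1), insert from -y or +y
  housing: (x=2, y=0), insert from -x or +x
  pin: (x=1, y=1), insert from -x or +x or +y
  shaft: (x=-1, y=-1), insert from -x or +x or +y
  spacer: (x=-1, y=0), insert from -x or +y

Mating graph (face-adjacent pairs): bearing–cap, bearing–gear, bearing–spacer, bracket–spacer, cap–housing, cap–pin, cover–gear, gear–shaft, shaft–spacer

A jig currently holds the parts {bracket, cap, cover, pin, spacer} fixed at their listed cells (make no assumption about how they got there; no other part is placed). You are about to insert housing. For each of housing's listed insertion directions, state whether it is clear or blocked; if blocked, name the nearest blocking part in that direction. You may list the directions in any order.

-x: nearest on ray is cap@(1, 0) ⇒ blocked
+x: ray from housing(2, 0) has no placed part ⇒ clear

+x: clear; -x: blocked by cap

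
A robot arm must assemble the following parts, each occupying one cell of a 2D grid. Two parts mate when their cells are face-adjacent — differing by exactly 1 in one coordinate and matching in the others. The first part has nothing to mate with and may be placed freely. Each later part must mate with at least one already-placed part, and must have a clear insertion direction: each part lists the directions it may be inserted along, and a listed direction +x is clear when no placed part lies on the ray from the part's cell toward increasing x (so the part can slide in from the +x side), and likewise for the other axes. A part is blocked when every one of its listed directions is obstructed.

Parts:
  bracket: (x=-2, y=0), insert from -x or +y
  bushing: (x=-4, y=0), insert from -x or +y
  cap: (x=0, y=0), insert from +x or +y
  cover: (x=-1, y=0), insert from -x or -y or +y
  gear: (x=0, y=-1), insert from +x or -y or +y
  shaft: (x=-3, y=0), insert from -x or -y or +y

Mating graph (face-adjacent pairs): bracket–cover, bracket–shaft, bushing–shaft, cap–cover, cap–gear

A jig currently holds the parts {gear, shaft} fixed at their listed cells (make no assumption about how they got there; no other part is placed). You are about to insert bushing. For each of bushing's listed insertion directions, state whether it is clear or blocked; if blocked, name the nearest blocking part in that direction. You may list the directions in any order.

-x: ray from bushing(-4, 0) has no placed part ⇒ clear
+y: ray from bushing(-4, 0) has no placed part ⇒ clear

+y: clear; -x: clear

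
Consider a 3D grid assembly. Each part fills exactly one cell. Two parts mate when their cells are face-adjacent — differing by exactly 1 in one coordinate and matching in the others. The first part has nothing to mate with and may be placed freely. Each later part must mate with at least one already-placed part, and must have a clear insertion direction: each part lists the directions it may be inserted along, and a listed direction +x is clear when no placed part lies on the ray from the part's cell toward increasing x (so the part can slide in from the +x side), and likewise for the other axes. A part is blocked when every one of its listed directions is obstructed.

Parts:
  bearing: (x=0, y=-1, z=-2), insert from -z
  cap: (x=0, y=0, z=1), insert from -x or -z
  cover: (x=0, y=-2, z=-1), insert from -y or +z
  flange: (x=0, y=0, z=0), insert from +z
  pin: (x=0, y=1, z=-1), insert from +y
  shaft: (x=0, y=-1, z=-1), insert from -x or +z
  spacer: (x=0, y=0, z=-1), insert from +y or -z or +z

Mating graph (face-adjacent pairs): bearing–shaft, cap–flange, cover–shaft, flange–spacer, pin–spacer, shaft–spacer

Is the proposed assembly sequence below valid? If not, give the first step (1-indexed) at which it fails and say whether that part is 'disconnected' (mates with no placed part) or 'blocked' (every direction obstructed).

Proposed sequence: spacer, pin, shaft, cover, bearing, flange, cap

1. spacer@(0, 0, -1) [+y clear] — {spacer}
2. pin@(0, 1, -1) [+y clear] — {pin, spacer}
3. shaft@(0, -1, -1) [-x clear] — {pin, shaft, spacer}
4. cover@(0, -2, -1) [-y clear] — {cover, pin, shaft, spacer}
5. bearing@(0, -1, -2) [-z clear] — {bearing, cover, pin, shaft, spacer}
6. flange@(0, 0, 0) [+z clear] — {bearing, cover, flange, pin, shaft, spacer}
7. cap@(0, 0, 1) [-x clear] — {bearing, cap, cover, flange, pin, shaft, spacer}

Valid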